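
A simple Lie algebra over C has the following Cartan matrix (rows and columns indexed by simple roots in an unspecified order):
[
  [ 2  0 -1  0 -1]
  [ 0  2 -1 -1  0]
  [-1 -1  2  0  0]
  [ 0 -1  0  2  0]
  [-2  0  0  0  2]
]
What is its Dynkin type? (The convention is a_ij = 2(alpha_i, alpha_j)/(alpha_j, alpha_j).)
C5

The matrix has rank 5 with 2's on the diagonal. Reading the off-diagonal entries as Dynkin edges (a single edge where a_ij = a_ji = -1; a double or triple edge where a_ij * a_ji = 2 or 3), the diagram is a chain of 5 nodes with a double edge at one end; the terminal node there is the unique long simple root (C_5). One simple-root ordering that puts it in standard form is (alpha_4, alpha_2, alpha_3, alpha_1, alpha_5). So the algebra is type C_5, i.e. sp(10).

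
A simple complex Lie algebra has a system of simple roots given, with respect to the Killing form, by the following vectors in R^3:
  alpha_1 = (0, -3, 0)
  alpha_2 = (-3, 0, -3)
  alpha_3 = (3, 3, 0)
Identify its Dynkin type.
Compute the Cartan integers a_ij = 2(alpha_i, alpha_j)/(alpha_j, alpha_j); the resulting 3x3 Cartan matrix is
[[2, 0, -1], [0, 2, -1], [-2, -1, 2]].
The roots have two lengths (squared-length ratio 2:1); the short ones are alpha_{1}. The associated Dynkin diagram is a chain of 3 nodes with a double edge at one end; the terminal node there is the unique short simple root (B_3), so the type is B_3 (the algebra so(7)).

B_3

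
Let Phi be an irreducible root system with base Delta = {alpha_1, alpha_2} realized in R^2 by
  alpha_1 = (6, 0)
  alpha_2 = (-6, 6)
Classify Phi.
Compute the Cartan integers a_ij = 2(alpha_i, alpha_j)/(alpha_j, alpha_j); the resulting 2x2 Cartan matrix is
[[2, -1], [-2, 2]].
The roots have two lengths (squared-length ratio 2:1); the short ones are alpha_{1}. The associated Dynkin diagram is a chain of 2 nodes with a double edge at one end; the terminal node there is the unique short simple root (B_2), so the type is B_2 (the algebra so(5)).

B2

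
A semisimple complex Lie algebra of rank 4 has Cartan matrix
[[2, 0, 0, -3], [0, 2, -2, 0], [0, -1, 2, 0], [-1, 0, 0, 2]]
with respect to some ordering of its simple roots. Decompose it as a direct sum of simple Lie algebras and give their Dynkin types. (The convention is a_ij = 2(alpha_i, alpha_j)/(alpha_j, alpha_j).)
B_2 + G_2

The diagram associated to this matrix has two connected components: the simple roots {alpha_2, alpha_3} form a chain of 2 nodes with a double edge at one end; the terminal node there is the unique short simple root (B_2), and {alpha_1, alpha_4} form two nodes joined by a triple edge (G_2). A semisimple Lie algebra decomposes uniquely as the direct sum of simple ideals, one per connected component of its Dynkin diagram, so g ≅ B_2 ⊕ G_2 (dimension 10 + 14 = 24).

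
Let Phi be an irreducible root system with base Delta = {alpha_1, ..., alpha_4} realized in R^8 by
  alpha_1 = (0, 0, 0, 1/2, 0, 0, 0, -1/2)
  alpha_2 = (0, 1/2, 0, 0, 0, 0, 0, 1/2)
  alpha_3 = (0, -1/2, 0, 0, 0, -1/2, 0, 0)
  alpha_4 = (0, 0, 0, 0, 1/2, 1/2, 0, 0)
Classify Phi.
Compute the Cartan integers a_ij = 2(alpha_i, alpha_j)/(alpha_j, alpha_j); the resulting 4x4 Cartan matrix is
[[2, -1, 0, 0], [-1, 2, -1, 0], [0, -1, 2, -1], [0, 0, -1, 2]].
All simple roots have the same length, so the diagram is simply laced. The associated Dynkin diagram is a chain of 4 nodes with single edges (A_4), so the type is A_4 (the algebra sl(5)).

A_4 (sl(5))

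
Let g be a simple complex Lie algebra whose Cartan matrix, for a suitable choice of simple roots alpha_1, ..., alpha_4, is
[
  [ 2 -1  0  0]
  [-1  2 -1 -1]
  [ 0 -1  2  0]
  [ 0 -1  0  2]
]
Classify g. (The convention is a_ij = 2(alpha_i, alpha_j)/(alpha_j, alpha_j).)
The matrix has rank 4 with 2's on the diagonal. Reading the off-diagonal entries as Dynkin edges (a single edge where a_ij = a_ji = -1; a double or triple edge where a_ij * a_ji = 2 or 3), the diagram is a chain of 2 nodes with a fork of two nodes at one end (D_4). One simple-root ordering that puts it in standard form is (alpha_1, alpha_2, alpha_4, alpha_3). So the algebra is type D_4, i.e. so(8).

type D_4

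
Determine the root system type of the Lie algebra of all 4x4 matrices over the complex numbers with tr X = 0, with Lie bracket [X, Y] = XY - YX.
A3

This is sl(4), which has dimension 4^2 - 1 = 15 and rank 4 - 1 = 3 (a Cartan subalgebra is the diagonal traceless matrices). In the classification of classical Lie algebras, the special linear algebra sl(n+1) has type A_n; here n = 3, so the Dynkin diagram is a chain of 3 nodes with single edges (A_3). Hence the type is A_3.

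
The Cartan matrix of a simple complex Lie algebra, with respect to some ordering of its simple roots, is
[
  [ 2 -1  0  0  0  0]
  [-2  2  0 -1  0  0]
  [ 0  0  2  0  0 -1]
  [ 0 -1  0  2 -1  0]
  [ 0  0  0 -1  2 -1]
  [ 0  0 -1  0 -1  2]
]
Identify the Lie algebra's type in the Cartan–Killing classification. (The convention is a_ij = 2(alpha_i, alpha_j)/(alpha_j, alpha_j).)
The matrix has rank 6 with 2's on the diagonal. Reading the off-diagonal entries as Dynkin edges (a single edge where a_ij = a_ji = -1; a double or triple edge where a_ij * a_ji = 2 or 3), the diagram is a chain of 6 nodes with a double edge at one end; the terminal node there is the unique short simple root (B_6). One simple-root ordering that puts it in standard form is (alpha_3, alpha_6, alpha_5, alpha_4, alpha_2, alpha_1). So the algebra is type B_6, i.e. so(13).

B6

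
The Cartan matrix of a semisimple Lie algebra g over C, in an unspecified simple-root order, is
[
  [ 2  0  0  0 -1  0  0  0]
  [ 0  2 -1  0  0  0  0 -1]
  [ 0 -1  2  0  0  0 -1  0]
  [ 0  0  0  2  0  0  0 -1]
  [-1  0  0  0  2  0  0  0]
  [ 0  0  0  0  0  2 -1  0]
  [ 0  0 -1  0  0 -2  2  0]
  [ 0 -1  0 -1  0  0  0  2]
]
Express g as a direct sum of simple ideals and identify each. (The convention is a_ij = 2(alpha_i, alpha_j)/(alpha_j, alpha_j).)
type A_2 ⊕ type B_6

The diagram associated to this matrix has two connected components: the simple roots {alpha_1, alpha_5} form a chain of 2 nodes with single edges (A_2), and {alpha_2, alpha_3, alpha_4, alpha_6, alpha_7, alpha_8} form a chain of 6 nodes with a double edge at one end; the terminal node there is the unique short simple root (B_6). A semisimple Lie algebra decomposes uniquely as the direct sum of simple ideals, one per connected component of its Dynkin diagram, so g ≅ A_2 ⊕ B_6 (dimension 8 + 78 = 86).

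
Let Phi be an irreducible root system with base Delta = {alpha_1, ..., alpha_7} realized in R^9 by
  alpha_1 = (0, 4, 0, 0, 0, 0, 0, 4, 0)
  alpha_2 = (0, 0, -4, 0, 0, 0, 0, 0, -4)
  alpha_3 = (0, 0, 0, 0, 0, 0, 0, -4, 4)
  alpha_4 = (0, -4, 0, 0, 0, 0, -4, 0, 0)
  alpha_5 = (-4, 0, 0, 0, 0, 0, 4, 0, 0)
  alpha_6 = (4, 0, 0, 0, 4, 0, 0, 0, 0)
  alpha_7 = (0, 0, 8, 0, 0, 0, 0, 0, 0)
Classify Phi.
C7

Compute the Cartan integers a_ij = 2(alpha_i, alpha_j)/(alpha_j, alpha_j); the resulting 7x7 Cartan matrix is
[[2, 0, -1, -1, 0, 0, 0], [0, 2, -1, 0, 0, 0, -1], [-1, -1, 2, 0, 0, 0, 0], [-1, 0, 0, 2, -1, 0, 0], [0, 0, 0, -1, 2, -1, 0], [0, 0, 0, 0, -1, 2, 0], [0, -2, 0, 0, 0, 0, 2]].
The roots have two lengths (squared-length ratio 2:1); the short ones are alpha_{1,2,3,4,5,6}. The associated Dynkin diagram is a chain of 7 nodes with a double edge at one end; the terminal node there is the unique long simple root (C_7), so the type is C_7 (the algebra sp(14)).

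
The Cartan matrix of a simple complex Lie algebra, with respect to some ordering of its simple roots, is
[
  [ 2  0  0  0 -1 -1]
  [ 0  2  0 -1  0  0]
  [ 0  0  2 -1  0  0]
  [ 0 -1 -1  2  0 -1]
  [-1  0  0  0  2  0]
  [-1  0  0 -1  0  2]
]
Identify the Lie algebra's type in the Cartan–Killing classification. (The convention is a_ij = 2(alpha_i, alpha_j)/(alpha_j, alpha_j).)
D6

The matrix has rank 6 with 2's on the diagonal. Reading the off-diagonal entries as Dynkin edges (a single edge where a_ij = a_ji = -1; a double or triple edge where a_ij * a_ji = 2 or 3), the diagram is a chain of 4 nodes with a fork of two nodes at one end (D_6). One simple-root ordering that puts it in standard form is (alpha_5, alpha_1, alpha_6, alpha_4, alpha_2, alpha_3). So the algebra is type D_6, i.e. so(12).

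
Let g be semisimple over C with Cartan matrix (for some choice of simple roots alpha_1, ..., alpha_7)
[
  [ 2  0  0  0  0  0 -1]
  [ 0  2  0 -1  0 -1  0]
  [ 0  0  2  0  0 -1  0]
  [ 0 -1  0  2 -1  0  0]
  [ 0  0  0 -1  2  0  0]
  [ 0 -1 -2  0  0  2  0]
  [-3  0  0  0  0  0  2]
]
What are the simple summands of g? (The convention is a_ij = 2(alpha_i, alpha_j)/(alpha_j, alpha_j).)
The diagram associated to this matrix has two connected components: the simple roots {alpha_2, alpha_3, alpha_4, alpha_5, alpha_6} form a chain of 5 nodes with a double edge at one end; the terminal node there is the unique short simple root (B_5), and {alpha_1, alpha_7} form two nodes joined by a triple edge (G_2). A semisimple Lie algebra decomposes uniquely as the direct sum of simple ideals, one per connected component of its Dynkin diagram, so g ≅ B_5 ⊕ G_2 (dimension 55 + 14 = 69).

B_5 ⊕ G_2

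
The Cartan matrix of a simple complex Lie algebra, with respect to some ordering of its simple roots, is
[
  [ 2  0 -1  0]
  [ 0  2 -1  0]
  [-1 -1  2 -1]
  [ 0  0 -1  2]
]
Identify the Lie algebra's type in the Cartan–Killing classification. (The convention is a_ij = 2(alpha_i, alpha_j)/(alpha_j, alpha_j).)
D4

The matrix has rank 4 with 2's on the diagonal. Reading the off-diagonal entries as Dynkin edges (a single edge where a_ij = a_ji = -1; a double or triple edge where a_ij * a_ji = 2 or 3), the diagram is a chain of 2 nodes with a fork of two nodes at one end (D_4). One simple-root ordering that puts it in standard form is (alpha_4, alpha_3, alpha_1, alpha_2). So the algebra is type D_4, i.e. so(8).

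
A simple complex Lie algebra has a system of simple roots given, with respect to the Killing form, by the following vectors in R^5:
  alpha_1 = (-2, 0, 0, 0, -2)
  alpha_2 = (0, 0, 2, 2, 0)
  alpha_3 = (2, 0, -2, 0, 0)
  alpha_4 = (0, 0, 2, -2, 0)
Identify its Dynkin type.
type D_4

Compute the Cartan integers a_ij = 2(alpha_i, alpha_j)/(alpha_j, alpha_j); the resulting 4x4 Cartan matrix is
[[2, 0, -1, 0], [0, 2, -1, 0], [-1, -1, 2, -1], [0, 0, -1, 2]].
All simple roots have the same length, so the diagram is simply laced. The associated Dynkin diagram is a chain of 2 nodes with a fork of two nodes at one end (D_4), so the type is D_4 (the algebra so(8)).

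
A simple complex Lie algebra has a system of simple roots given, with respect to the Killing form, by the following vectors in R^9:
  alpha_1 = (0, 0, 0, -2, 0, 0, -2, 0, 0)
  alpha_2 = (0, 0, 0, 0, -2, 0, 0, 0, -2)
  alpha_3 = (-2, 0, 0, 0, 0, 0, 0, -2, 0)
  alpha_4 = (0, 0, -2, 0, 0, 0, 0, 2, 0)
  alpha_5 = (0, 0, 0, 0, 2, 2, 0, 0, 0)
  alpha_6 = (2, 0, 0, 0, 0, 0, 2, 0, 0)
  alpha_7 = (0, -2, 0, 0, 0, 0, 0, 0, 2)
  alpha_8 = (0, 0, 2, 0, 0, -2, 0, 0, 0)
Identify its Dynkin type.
Compute the Cartan integers a_ij = 2(alpha_i, alpha_j)/(alpha_j, alpha_j); the resulting 8x8 Cartan matrix is
[[2, 0, 0, 0, 0, -1, 0, 0], [0, 2, 0, 0, -1, 0, -1, 0], [0, 0, 2, -1, 0, -1, 0, 0], [0, 0, -1, 2, 0, 0, 0, -1], [0, -1, 0, 0, 2, 0, 0, -1], [-1, 0, -1, 0, 0, 2, 0, 0], [0, -1, 0, 0, 0, 0, 2, 0], [0, 0, 0, -1, -1, 0, 0, 2]].
All simple roots have the same length, so the diagram is simply laced. The associated Dynkin diagram is a chain of 8 nodes with single edges (A_8), so the type is A_8 (the algebra sl(9)).

A8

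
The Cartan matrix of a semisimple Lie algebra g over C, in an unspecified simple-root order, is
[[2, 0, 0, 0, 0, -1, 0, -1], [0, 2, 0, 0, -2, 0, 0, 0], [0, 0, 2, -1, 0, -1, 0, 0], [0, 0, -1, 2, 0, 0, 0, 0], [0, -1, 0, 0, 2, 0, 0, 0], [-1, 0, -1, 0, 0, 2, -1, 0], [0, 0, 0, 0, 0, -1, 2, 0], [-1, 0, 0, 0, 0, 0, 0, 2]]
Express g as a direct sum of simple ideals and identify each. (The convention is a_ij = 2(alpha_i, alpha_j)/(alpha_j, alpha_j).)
type B_2 + type E_6

The diagram associated to this matrix has two connected components: the simple roots {alpha_2, alpha_5} form a chain of 2 nodes with a double edge at one end; the terminal node there is the unique short simple root (B_2), and {alpha_1, alpha_3, alpha_4, alpha_6, alpha_7, alpha_8} form a chain of 5 nodes with one extra node attached to the third node from one end (E_6). A semisimple Lie algebra decomposes uniquely as the direct sum of simple ideals, one per connected component of its Dynkin diagram, so g ≅ B_2 ⊕ E_6 (dimension 10 + 78 = 88).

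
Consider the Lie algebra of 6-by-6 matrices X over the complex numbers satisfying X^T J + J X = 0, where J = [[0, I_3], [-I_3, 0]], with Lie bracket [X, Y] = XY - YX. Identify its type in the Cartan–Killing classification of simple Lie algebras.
C_3 (sp(6))

This is sp(6), which has dimension 6(6+1)/2 = 21 and rank 6/2 = 3. In the classification of classical Lie algebras, the symplectic algebra sp(2n) has type C_n; here n = 3, so the Dynkin diagram is a chain of 3 nodes with a double edge at one end; the terminal node there is the unique long simple root (C_3). Hence the type is C_3.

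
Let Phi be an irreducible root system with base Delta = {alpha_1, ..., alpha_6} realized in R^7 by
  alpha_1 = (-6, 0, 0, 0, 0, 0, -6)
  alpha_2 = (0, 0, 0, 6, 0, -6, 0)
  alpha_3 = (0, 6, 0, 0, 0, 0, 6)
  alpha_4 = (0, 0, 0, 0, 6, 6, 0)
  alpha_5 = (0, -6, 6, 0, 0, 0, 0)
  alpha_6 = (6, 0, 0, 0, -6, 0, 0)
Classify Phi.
Compute the Cartan integers a_ij = 2(alpha_i, alpha_j)/(alpha_j, alpha_j); the resulting 6x6 Cartan matrix is
[[2, 0, -1, 0, 0, -1], [0, 2, 0, -1, 0, 0], [-1, 0, 2, 0, -1, 0], [0, -1, 0, 2, 0, -1], [0, 0, -1, 0, 2, 0], [-1, 0, 0, -1, 0, 2]].
All simple roots have the same length, so the diagram is simply laced. The associated Dynkin diagram is a chain of 6 nodes with single edges (A_6), so the type is A_6 (the algebra sl(7)).

A_6 (sl(7))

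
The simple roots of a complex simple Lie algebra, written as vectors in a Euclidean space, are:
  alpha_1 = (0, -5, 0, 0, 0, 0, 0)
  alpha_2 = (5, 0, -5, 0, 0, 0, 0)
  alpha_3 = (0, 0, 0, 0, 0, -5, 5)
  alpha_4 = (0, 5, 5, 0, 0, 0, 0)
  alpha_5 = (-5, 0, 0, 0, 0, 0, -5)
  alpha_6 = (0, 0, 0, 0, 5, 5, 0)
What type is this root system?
B_6

Compute the Cartan integers a_ij = 2(alpha_i, alpha_j)/(alpha_j, alpha_j); the resulting 6x6 Cartan matrix is
[[2, 0, 0, -1, 0, 0], [0, 2, 0, -1, -1, 0], [0, 0, 2, 0, -1, -1], [-2, -1, 0, 2, 0, 0], [0, -1, -1, 0, 2, 0], [0, 0, -1, 0, 0, 2]].
The roots have two lengths (squared-length ratio 2:1); the short ones are alpha_{1}. The associated Dynkin diagram is a chain of 6 nodes with a double edge at one end; the terminal node there is the unique short simple root (B_6), so the type is B_6 (the algebra so(13)).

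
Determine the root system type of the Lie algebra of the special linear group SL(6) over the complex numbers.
A_5

This is sl(6), which has dimension 6^2 - 1 = 35 and rank 6 - 1 = 5 (a Cartan subalgebra is the diagonal traceless matrices). In the classification of classical Lie algebras, the special linear algebra sl(n+1) has type A_n; here n = 5, so the Dynkin diagram is a chain of 5 nodes with single edges (A_5). Hence the type is A_5.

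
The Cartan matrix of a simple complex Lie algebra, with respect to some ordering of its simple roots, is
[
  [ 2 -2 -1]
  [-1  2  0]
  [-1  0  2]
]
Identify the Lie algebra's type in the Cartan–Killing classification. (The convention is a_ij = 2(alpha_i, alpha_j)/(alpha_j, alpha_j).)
The matrix has rank 3 with 2's on the diagonal. Reading the off-diagonal entries as Dynkin edges (a single edge where a_ij = a_ji = -1; a double or triple edge where a_ij * a_ji = 2 or 3), the diagram is a chain of 3 nodes with a double edge at one end; the terminal node there is the unique short simple root (B_3). One simple-root ordering that puts it in standard form is (alpha_3, alpha_1, alpha_2). So the algebra is type B_3, i.e. so(7).

type B_3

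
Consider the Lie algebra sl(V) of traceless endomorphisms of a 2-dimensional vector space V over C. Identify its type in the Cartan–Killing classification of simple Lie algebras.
This is sl(2), which has dimension 2^2 - 1 = 3 and rank 2 - 1 = 1 (a Cartan subalgebra is the diagonal traceless matrices). In the classification of classical Lie algebras, the special linear algebra sl(n+1) has type A_n; here n = 1, so the Dynkin diagram is a chain of 1 nodes with single edges (A_1). Hence the type is A_1.

A_1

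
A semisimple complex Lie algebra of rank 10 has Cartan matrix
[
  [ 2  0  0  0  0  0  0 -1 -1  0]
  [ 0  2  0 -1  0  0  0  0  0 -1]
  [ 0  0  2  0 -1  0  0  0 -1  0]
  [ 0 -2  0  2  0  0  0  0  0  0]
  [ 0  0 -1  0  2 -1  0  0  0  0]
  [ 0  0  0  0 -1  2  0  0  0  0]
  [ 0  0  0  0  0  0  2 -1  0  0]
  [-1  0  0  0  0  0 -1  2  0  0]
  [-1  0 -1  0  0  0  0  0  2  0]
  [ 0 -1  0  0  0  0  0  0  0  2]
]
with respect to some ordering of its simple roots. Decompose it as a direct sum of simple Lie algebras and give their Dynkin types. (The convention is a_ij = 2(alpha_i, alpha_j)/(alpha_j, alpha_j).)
A_7 + C_3

The diagram associated to this matrix has two connected components: the simple roots {alpha_1, alpha_3, alpha_5, alpha_6, alpha_7, alpha_8, alpha_9} form a chain of 7 nodes with single edges (A_7), and {alpha_2, alpha_4, alpha_10} form a chain of 3 nodes with a double edge at one end; the terminal node there is the unique long simple root (C_3). A semisimple Lie algebra decomposes uniquely as the direct sum of simple ideals, one per connected component of its Dynkin diagram, so g ≅ A_7 ⊕ C_3 (dimension 63 + 21 = 84).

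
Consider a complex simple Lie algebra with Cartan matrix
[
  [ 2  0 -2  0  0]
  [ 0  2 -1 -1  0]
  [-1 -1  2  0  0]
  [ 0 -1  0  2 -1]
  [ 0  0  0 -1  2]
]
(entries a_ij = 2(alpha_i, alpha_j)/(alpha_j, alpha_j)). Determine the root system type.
The matrix has rank 5 with 2's on the diagonal. Reading the off-diagonal entries as Dynkin edges (a single edge where a_ij = a_ji = -1; a double or triple edge where a_ij * a_ji = 2 or 3), the diagram is a chain of 5 nodes with a double edge at one end; the terminal node there is the unique long simple root (C_5). One simple-root ordering that puts it in standard form is (alpha_5, alpha_4, alpha_2, alpha_3, alpha_1). So the algebra is type C_5, i.e. sp(10).

C5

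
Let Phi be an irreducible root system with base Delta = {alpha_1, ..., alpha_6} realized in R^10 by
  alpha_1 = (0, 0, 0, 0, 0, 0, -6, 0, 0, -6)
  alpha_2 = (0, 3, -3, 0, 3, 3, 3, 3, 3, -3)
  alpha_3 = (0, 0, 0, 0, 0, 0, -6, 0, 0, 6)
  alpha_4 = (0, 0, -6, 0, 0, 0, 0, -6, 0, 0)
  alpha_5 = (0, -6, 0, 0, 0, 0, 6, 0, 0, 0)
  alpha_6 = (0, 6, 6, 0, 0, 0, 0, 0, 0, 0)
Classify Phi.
type E_6

Compute the Cartan integers a_ij = 2(alpha_i, alpha_j)/(alpha_j, alpha_j); the resulting 6x6 Cartan matrix is
[[2, 0, 0, 0, -1, 0], [0, 2, -1, 0, 0, 0], [0, -1, 2, 0, -1, 0], [0, 0, 0, 2, 0, -1], [-1, 0, -1, 0, 2, -1], [0, 0, 0, -1, -1, 2]].
All simple roots have the same length, so the diagram is simply laced. The associated Dynkin diagram is a chain of 5 nodes with one extra node attached to the third node from one end (E_6), so the type is E_6.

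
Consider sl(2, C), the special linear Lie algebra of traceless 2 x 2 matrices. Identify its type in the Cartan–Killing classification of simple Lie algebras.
This is sl(2), which has dimension 2^2 - 1 = 3 and rank 2 - 1 = 1 (a Cartan subalgebra is the diagonal traceless matrices). In the classification of classical Lie algebras, the special linear algebra sl(n+1) has type A_n; here n = 1, so the Dynkin diagram is a chain of 1 nodes with single edges (A_1). Hence the type is A_1.

A1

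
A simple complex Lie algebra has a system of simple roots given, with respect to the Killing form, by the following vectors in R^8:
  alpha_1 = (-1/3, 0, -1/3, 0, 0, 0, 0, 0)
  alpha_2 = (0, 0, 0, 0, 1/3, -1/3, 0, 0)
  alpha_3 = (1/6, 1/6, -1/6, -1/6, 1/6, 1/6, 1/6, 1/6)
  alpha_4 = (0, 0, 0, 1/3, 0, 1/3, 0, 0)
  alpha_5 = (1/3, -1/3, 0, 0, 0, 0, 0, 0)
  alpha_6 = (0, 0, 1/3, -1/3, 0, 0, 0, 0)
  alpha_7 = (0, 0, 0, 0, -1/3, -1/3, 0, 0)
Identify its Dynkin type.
Compute the Cartan integers a_ij = 2(alpha_i, alpha_j)/(alpha_j, alpha_j); the resulting 7x7 Cartan matrix is
[[2, 0, 0, 0, -1, -1, 0], [0, 2, 0, -1, 0, 0, 0], [0, 0, 2, 0, 0, 0, -1], [0, -1, 0, 2, 0, -1, -1], [-1, 0, 0, 0, 2, 0, 0], [-1, 0, 0, -1, 0, 2, 0], [0, 0, -1, -1, 0, 0, 2]].
All simple roots have the same length, so the diagram is simply laced. The associated Dynkin diagram is a chain of 6 nodes with one extra node attached to the third node from one end (E_7), so the type is E_7.

type E_7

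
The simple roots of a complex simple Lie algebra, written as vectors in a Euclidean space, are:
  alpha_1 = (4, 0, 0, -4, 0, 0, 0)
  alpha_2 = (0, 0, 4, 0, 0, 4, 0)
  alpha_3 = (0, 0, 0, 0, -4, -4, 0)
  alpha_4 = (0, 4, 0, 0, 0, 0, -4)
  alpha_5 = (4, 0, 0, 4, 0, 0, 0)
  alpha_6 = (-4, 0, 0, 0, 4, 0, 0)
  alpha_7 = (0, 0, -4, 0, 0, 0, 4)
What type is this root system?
D_7 (so(14))

Compute the Cartan integers a_ij = 2(alpha_i, alpha_j)/(alpha_j, alpha_j); the resulting 7x7 Cartan matrix is
[[2, 0, 0, 0, 0, -1, 0], [0, 2, -1, 0, 0, 0, -1], [0, -1, 2, 0, 0, -1, 0], [0, 0, 0, 2, 0, 0, -1], [0, 0, 0, 0, 2, -1, 0], [-1, 0, -1, 0, -1, 2, 0], [0, -1, 0, -1, 0, 0, 2]].
All simple roots have the same length, so the diagram is simply laced. The associated Dynkin diagram is a chain of 5 nodes with a fork of two nodes at one end (D_7), so the type is D_7 (the algebra so(14)).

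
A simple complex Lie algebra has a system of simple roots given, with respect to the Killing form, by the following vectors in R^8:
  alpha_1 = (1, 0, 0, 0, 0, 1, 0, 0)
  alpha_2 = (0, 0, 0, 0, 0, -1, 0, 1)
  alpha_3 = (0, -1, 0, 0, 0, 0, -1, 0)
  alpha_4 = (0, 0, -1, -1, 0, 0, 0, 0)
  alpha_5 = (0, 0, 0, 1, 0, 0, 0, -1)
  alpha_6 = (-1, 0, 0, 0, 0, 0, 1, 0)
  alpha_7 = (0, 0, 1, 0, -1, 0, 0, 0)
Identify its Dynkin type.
Compute the Cartan integers a_ij = 2(alpha_i, alpha_j)/(alpha_j, alpha_j); the resulting 7x7 Cartan matrix is
[[2, -1, 0, 0, 0, -1, 0], [-1, 2, 0, 0, -1, 0, 0], [0, 0, 2, 0, 0, -1, 0], [0, 0, 0, 2, -1, 0, -1], [0, -1, 0, -1, 2, 0, 0], [-1, 0, -1, 0, 0, 2, 0], [0, 0, 0, -1, 0, 0, 2]].
All simple roots have the same length, so the diagram is simply laced. The associated Dynkin diagram is a chain of 7 nodes with single edges (A_7), so the type is A_7 (the algebra sl(8)).

A_7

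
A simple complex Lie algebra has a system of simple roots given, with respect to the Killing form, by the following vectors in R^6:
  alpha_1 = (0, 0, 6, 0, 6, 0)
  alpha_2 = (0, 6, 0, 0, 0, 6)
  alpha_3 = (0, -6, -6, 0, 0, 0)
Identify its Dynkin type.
A_3 (sl(4))

Compute the Cartan integers a_ij = 2(alpha_i, alpha_j)/(alpha_j, alpha_j); the resulting 3x3 Cartan matrix is
[[2, 0, -1], [0, 2, -1], [-1, -1, 2]].
All simple roots have the same length, so the diagram is simply laced. The associated Dynkin diagram is a chain of 3 nodes with single edges (A_3), so the type is A_3 (the algebra sl(4)).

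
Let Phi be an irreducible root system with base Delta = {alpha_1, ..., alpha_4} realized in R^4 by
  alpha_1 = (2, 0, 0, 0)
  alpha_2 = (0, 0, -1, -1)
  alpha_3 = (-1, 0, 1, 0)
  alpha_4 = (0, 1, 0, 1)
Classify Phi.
Compute the Cartan integers a_ij = 2(alpha_i, alpha_j)/(alpha_j, alpha_j); the resulting 4x4 Cartan matrix is
[[2, 0, -2, 0], [0, 2, -1, -1], [-1, -1, 2, 0], [0, -1, 0, 2]].
The roots have two lengths (squared-length ratio 2:1); the short ones are alpha_{2,3,4}. The associated Dynkin diagram is a chain of 4 nodes with a double edge at one end; the terminal node there is the unique long simple root (C_4), so the type is C_4 (the algebra sp(8)).

C_4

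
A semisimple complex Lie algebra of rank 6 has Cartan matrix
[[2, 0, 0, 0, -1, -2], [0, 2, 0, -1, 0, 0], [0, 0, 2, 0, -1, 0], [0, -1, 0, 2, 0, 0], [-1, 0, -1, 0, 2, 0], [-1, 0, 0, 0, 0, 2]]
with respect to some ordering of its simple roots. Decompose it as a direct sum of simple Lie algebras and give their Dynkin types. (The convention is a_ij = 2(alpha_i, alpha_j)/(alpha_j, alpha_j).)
The diagram associated to this matrix has two connected components: the simple roots {alpha_2, alpha_4} form a chain of 2 nodes with single edges (A_2), and {alpha_1, alpha_3, alpha_5, alpha_6} form a chain of 4 nodes with a double edge at one end; the terminal node there is the unique short simple root (B_4). A semisimple Lie algebra decomposes uniquely as the direct sum of simple ideals, one per connected component of its Dynkin diagram, so g ≅ A_2 ⊕ B_4 (dimension 8 + 36 = 44).

A_2 + B_4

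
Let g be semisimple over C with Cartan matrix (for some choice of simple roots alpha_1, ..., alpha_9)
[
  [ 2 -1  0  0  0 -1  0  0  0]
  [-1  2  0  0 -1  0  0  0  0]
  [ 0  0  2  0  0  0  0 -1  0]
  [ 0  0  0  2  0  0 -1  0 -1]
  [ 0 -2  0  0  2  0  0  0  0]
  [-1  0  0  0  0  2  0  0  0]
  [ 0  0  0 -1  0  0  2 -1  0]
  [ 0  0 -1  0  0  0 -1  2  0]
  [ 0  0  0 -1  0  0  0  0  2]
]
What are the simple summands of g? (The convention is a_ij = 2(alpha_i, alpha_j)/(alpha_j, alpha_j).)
The diagram associated to this matrix has two connected components: the simple roots {alpha_3, alpha_4, alpha_7, alpha_8, alpha_9} form a chain of 5 nodes with single edges (A_5), and {alpha_1, alpha_2, alpha_5, alpha_6} form a chain of 4 nodes with a double edge at one end; the terminal node there is the unique long simple root (C_4). A semisimple Lie algebra decomposes uniquely as the direct sum of simple ideals, one per connected component of its Dynkin diagram, so g ≅ A_5 ⊕ C_4 (dimension 35 + 36 = 71).

type A_5 + type C_4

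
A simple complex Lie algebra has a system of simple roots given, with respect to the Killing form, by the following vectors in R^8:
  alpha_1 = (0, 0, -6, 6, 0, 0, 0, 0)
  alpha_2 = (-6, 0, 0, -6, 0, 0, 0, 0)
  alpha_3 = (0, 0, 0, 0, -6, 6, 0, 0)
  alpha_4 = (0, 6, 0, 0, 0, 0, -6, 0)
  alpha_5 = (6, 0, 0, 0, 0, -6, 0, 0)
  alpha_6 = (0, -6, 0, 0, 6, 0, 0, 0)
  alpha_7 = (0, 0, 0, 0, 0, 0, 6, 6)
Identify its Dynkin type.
Compute the Cartan integers a_ij = 2(alpha_i, alpha_j)/(alpha_j, alpha_j); the resulting 7x7 Cartan matrix is
[[2, -1, 0, 0, 0, 0, 0], [-1, 2, 0, 0, -1, 0, 0], [0, 0, 2, 0, -1, -1, 0], [0, 0, 0, 2, 0, -1, -1], [0, -1, -1, 0, 2, 0, 0], [0, 0, -1, -1, 0, 2, 0], [0, 0, 0, -1, 0, 0, 2]].
All simple roots have the same length, so the diagram is simply laced. The associated Dynkin diagram is a chain of 7 nodes with single edges (A_7), so the type is A_7 (the algebra sl(8)).

type A_7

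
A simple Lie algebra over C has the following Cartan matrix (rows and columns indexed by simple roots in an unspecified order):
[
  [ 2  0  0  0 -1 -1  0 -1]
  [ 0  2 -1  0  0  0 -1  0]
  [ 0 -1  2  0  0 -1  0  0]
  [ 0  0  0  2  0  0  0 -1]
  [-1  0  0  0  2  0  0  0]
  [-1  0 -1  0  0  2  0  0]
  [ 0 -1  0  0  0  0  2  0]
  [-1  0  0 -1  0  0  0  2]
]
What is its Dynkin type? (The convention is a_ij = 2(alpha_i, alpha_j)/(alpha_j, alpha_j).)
E_8

The matrix has rank 8 with 2's on the diagonal. Reading the off-diagonal entries as Dynkin edges (a single edge where a_ij = a_ji = -1; a double or triple edge where a_ij * a_ji = 2 or 3), the diagram is a chain of 7 nodes with one extra node attached to the third node from one end (E_8). One simple-root ordering that puts it in standard form is (alpha_4, alpha_5, alpha_8, alpha_1, alpha_6, alpha_3, alpha_2, alpha_7). So the algebra is type E_8.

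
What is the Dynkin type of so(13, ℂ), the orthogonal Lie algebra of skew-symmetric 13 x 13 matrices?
This is so(13) with 13 odd, which has dimension 13(13-1)/2 = 78 and rank (13-1)/2 = 6. In the classification of classical Lie algebras, the orthogonal algebra so(2n+1) in an odd number of variables has type B_n; here n = 6, so the Dynkin diagram is a chain of 6 nodes with a double edge at one end; the terminal node there is the unique short simple root (B_6). Hence the type is B_6.

B6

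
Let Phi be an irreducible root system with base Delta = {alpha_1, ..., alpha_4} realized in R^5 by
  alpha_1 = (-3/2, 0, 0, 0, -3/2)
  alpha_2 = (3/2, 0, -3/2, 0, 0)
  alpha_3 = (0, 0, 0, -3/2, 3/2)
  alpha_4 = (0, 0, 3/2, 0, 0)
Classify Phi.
B_4

Compute the Cartan integers a_ij = 2(alpha_i, alpha_j)/(alpha_j, alpha_j); the resulting 4x4 Cartan matrix is
[[2, -1, -1, 0], [-1, 2, 0, -2], [-1, 0, 2, 0], [0, -1, 0, 2]].
The roots have two lengths (squared-length ratio 2:1); the short ones are alpha_{4}. The associated Dynkin diagram is a chain of 4 nodes with a double edge at one end; the terminal node there is the unique short simple root (B_4), so the type is B_4 (the algebra so(9)).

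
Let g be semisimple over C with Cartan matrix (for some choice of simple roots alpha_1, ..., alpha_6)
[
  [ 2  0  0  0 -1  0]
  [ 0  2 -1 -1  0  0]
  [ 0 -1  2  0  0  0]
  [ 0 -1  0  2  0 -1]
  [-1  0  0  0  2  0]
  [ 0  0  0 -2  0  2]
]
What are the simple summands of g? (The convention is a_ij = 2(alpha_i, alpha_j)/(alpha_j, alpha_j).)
A_2 ⊕ C_4

The diagram associated to this matrix has two connected components: the simple roots {alpha_1, alpha_5} form a chain of 2 nodes with single edges (A_2), and {alpha_2, alpha_3, alpha_4, alpha_6} form a chain of 4 nodes with a double edge at one end; the terminal node there is the unique long simple root (C_4). A semisimple Lie algebra decomposes uniquely as the direct sum of simple ideals, one per connected component of its Dynkin diagram, so g ≅ A_2 ⊕ C_4 (dimension 8 + 36 = 44).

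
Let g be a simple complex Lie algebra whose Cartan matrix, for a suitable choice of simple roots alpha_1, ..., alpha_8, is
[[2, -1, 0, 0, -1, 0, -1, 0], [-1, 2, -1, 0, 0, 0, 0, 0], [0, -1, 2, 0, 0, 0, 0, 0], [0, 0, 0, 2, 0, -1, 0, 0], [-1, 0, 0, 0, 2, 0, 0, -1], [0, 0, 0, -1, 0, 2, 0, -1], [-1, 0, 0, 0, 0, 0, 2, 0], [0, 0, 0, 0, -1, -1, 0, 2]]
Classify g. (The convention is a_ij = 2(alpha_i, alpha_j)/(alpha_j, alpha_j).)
E_8

The matrix has rank 8 with 2's on the diagonal. Reading the off-diagonal entries as Dynkin edges (a single edge where a_ij = a_ji = -1; a double or triple edge where a_ij * a_ji = 2 or 3), the diagram is a chain of 7 nodes with one extra node attached to the third node from one end (E_8). One simple-root ordering that puts it in standard form is (alpha_3, alpha_7, alpha_2, alpha_1, alpha_5, alpha_8, alpha_6, alpha_4). So the algebra is type E_8.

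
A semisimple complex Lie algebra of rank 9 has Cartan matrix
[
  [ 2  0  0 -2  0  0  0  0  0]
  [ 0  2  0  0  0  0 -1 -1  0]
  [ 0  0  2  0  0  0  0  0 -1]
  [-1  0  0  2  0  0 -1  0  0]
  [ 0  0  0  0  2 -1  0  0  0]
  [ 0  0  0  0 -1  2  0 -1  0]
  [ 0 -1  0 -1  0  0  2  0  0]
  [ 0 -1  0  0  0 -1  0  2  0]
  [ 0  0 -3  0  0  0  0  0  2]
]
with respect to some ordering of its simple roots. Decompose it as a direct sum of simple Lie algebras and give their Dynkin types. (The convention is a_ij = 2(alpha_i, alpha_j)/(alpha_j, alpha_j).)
The diagram associated to this matrix has two connected components: the simple roots {alpha_1, alpha_2, alpha_4, alpha_5, alpha_6, alpha_7, alpha_8} form a chain of 7 nodes with a double edge at one end; the terminal node there is the unique long simple root (C_7), and {alpha_3, alpha_9} form two nodes joined by a triple edge (G_2). A semisimple Lie algebra decomposes uniquely as the direct sum of simple ideals, one per connected component of its Dynkin diagram, so g ≅ C_7 ⊕ G_2 (dimension 105 + 14 = 119).

C_7 + G_2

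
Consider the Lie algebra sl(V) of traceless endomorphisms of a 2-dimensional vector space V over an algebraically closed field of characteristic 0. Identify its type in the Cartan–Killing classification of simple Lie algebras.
This is sl(2), which has dimension 2^2 - 1 = 3 and rank 2 - 1 = 1 (a Cartan subalgebra is the diagonal traceless matrices). In the classification of classical Lie algebras, the special linear algebra sl(n+1) has type A_n; here n = 1, so the Dynkin diagram is a chain of 1 nodes with single edges (A_1). Hence the type is A_1.

A1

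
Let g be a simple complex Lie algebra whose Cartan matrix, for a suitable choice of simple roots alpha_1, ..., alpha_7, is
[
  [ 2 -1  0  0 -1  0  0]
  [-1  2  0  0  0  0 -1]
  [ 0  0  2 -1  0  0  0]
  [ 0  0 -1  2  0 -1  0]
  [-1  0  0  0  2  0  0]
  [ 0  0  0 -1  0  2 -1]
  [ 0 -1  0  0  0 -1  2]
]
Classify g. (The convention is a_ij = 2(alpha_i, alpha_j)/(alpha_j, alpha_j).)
A_7

The matrix has rank 7 with 2's on the diagonal. Reading the off-diagonal entries as Dynkin edges (a single edge where a_ij = a_ji = -1; a double or triple edge where a_ij * a_ji = 2 or 3), the diagram is a chain of 7 nodes with single edges (A_7). One simple-root ordering that puts it in standard form is (alpha_5, alpha_1, alpha_2, alpha_7, alpha_6, alpha_4, alpha_3). So the algebra is type A_7, i.e. sl(8).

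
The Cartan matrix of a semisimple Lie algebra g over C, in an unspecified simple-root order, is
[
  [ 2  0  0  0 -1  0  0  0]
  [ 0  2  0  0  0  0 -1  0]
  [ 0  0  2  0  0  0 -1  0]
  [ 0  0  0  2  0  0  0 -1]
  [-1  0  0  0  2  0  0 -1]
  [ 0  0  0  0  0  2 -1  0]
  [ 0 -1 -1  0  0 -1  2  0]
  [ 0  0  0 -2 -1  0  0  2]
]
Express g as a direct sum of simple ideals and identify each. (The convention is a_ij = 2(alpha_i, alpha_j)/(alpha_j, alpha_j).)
B_4 ⊕ D_4

The diagram associated to this matrix has two connected components: the simple roots {alpha_1, alpha_4, alpha_5, alpha_8} form a chain of 4 nodes with a double edge at one end; the terminal node there is the unique short simple root (B_4), and {alpha_2, alpha_3, alpha_6, alpha_7} form a chain of 2 nodes with a fork of two nodes at one end (D_4). A semisimple Lie algebra decomposes uniquely as the direct sum of simple ideals, one per connected component of its Dynkin diagram, so g ≅ B_4 ⊕ D_4 (dimension 36 + 28 = 64).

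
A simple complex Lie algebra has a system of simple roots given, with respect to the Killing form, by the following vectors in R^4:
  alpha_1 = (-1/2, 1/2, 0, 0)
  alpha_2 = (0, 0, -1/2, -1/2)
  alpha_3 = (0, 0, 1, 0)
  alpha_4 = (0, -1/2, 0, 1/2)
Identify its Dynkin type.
C_4 (sp(8))

Compute the Cartan integers a_ij = 2(alpha_i, alpha_j)/(alpha_j, alpha_j); the resulting 4x4 Cartan matrix is
[[2, 0, 0, -1], [0, 2, -1, -1], [0, -2, 2, 0], [-1, -1, 0, 2]].
The roots have two lengths (squared-length ratio 2:1); the short ones are alpha_{1,2,4}. The associated Dynkin diagram is a chain of 4 nodes with a double edge at one end; the terminal node there is the unique long simple root (C_4), so the type is C_4 (the algebra sp(8)).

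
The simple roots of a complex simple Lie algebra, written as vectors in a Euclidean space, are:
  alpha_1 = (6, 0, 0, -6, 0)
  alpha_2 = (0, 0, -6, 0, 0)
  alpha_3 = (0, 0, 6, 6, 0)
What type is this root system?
B_3

Compute the Cartan integers a_ij = 2(alpha_i, alpha_j)/(alpha_j, alpha_j); the resulting 3x3 Cartan matrix is
[[2, 0, -1], [0, 2, -1], [-1, -2, 2]].
The roots have two lengths (squared-length ratio 2:1); the short ones are alpha_{2}. The associated Dynkin diagram is a chain of 3 nodes with a double edge at one end; the terminal node there is the unique short simple root (B_3), so the type is B_3 (the algebra so(7)).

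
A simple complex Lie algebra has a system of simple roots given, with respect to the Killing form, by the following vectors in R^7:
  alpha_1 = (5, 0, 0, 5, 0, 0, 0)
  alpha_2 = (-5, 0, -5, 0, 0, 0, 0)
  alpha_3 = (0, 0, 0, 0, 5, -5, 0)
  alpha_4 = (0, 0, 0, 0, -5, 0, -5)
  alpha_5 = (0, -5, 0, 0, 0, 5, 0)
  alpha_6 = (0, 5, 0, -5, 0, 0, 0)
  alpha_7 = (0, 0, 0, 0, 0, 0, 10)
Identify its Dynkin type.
Compute the Cartan integers a_ij = 2(alpha_i, alpha_j)/(alpha_j, alpha_j); the resulting 7x7 Cartan matrix is
[[2, -1, 0, 0, 0, -1, 0], [-1, 2, 0, 0, 0, 0, 0], [0, 0, 2, -1, -1, 0, 0], [0, 0, -1, 2, 0, 0, -1], [0, 0, -1, 0, 2, -1, 0], [-1, 0, 0, 0, -1, 2, 0], [0, 0, 0, -2, 0, 0, 2]].
The roots have two lengths (squared-length ratio 2:1); the short ones are alpha_{1,2,3,4,5,6}. The associated Dynkin diagram is a chain of 7 nodes with a double edge at one end; the terminal node there is the unique long simple root (C_7), so the type is C_7 (the algebra sp(14)).

C_7 (sp(14))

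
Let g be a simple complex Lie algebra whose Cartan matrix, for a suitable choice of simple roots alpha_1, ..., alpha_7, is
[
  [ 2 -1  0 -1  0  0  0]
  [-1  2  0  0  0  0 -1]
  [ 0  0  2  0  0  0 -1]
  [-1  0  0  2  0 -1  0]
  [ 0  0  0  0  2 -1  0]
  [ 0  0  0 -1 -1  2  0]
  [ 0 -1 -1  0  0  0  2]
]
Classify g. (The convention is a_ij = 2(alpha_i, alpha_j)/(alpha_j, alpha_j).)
A_7 (sl(8))

The matrix has rank 7 with 2's on the diagonal. Reading the off-diagonal entries as Dynkin edges (a single edge where a_ij = a_ji = -1; a double or triple edge where a_ij * a_ji = 2 or 3), the diagram is a chain of 7 nodes with single edges (A_7). One simple-root ordering that puts it in standard form is (alpha_3, alpha_7, alpha_2, alpha_1, alpha_4, alpha_6, alpha_5). So the algebra is type A_7, i.e. sl(8).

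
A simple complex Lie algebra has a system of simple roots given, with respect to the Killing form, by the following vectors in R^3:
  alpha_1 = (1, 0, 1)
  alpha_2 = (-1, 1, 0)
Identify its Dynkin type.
type A_2

Compute the Cartan integers a_ij = 2(alpha_i, alpha_j)/(alpha_j, alpha_j); the resulting 2x2 Cartan matrix is
[[2, -1], [-1, 2]].
All simple roots have the same length, so the diagram is simply laced. The associated Dynkin diagram is a chain of 2 nodes with single edges (A_2), so the type is A_2 (the algebra sl(3)).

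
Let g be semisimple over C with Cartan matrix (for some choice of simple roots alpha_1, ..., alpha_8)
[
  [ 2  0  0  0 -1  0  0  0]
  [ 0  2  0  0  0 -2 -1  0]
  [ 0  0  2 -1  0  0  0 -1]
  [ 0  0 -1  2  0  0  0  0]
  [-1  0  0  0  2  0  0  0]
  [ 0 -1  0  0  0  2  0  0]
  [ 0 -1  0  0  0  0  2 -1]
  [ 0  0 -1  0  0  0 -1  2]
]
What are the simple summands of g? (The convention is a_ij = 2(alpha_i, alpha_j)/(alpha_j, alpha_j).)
The diagram associated to this matrix has two connected components: the simple roots {alpha_1, alpha_5} form a chain of 2 nodes with single edges (A_2), and {alpha_2, alpha_3, alpha_4, alpha_6, alpha_7, alpha_8} form a chain of 6 nodes with a double edge at one end; the terminal node there is the unique short simple root (B_6). A semisimple Lie algebra decomposes uniquely as the direct sum of simple ideals, one per connected component of its Dynkin diagram, so g ≅ A_2 ⊕ B_6 (dimension 8 + 78 = 86).

type A_2 + type B_6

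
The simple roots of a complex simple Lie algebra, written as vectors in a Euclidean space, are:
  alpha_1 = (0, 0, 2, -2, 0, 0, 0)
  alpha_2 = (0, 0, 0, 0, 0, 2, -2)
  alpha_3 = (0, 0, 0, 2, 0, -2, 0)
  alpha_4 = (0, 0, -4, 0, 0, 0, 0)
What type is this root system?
C4

Compute the Cartan integers a_ij = 2(alpha_i, alpha_j)/(alpha_j, alpha_j); the resulting 4x4 Cartan matrix is
[[2, 0, -1, -1], [0, 2, -1, 0], [-1, -1, 2, 0], [-2, 0, 0, 2]].
The roots have two lengths (squared-length ratio 2:1); the short ones are alpha_{1,2,3}. The associated Dynkin diagram is a chain of 4 nodes with a double edge at one end; the terminal node there is the unique long simple root (C_4), so the type is C_4 (the algebra sp(8)).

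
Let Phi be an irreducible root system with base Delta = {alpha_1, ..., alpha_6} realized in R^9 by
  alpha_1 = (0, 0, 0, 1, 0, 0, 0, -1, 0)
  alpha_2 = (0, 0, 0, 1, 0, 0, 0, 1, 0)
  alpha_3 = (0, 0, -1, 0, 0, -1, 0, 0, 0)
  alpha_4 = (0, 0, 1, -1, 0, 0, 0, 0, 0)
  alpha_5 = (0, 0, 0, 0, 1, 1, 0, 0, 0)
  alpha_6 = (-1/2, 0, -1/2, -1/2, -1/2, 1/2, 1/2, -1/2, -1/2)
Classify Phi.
Compute the Cartan integers a_ij = 2(alpha_i, alpha_j)/(alpha_j, alpha_j); the resulting 6x6 Cartan matrix is
[[2, 0, 0, -1, 0, 0], [0, 2, 0, -1, 0, -1], [0, 0, 2, -1, -1, 0], [-1, -1, -1, 2, 0, 0], [0, 0, -1, 0, 2, 0], [0, -1, 0, 0, 0, 2]].
All simple roots have the same length, so the diagram is simply laced. The associated Dynkin diagram is a chain of 5 nodes with one extra node attached to the third node from one end (E_6), so the type is E_6.

E_6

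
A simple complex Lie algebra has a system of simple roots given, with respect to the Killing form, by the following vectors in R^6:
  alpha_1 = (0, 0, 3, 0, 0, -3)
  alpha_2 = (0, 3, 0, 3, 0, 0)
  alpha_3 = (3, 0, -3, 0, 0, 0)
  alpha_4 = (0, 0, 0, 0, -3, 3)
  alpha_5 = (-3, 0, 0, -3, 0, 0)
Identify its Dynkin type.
type A_5

Compute the Cartan integers a_ij = 2(alpha_i, alpha_j)/(alpha_j, alpha_j); the resulting 5x5 Cartan matrix is
[[2, 0, -1, -1, 0], [0, 2, 0, 0, -1], [-1, 0, 2, 0, -1], [-1, 0, 0, 2, 0], [0, -1, -1, 0, 2]].
All simple roots have the same length, so the diagram is simply laced. The associated Dynkin diagram is a chain of 5 nodes with single edges (A_5), so the type is A_5 (the algebra sl(6)).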